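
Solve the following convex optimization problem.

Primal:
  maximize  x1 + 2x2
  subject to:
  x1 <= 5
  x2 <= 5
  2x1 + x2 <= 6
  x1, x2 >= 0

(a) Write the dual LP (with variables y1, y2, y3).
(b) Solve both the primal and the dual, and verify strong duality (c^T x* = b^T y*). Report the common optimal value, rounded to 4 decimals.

The standard primal-dual pair for 'max c^T x s.t. A x <= b, x >= 0' is:
  Dual:  min b^T y  s.t.  A^T y >= c,  y >= 0.

So the dual LP is:
  minimize  5y1 + 5y2 + 6y3
  subject to:
    y1 + 2y3 >= 1
    y2 + y3 >= 2
    y1, y2, y3 >= 0

Solving the primal: x* = (0.5, 5).
  primal value c^T x* = 10.5.
Solving the dual: y* = (0, 1.5, 0.5).
  dual value b^T y* = 10.5.
Strong duality: c^T x* = b^T y*. Confirmed.

10.5


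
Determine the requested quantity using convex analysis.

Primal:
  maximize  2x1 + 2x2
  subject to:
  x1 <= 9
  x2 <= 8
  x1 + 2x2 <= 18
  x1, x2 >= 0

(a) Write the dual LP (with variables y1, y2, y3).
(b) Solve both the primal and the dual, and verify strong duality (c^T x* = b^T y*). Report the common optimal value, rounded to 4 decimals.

The standard primal-dual pair for 'max c^T x s.t. A x <= b, x >= 0' is:
  Dual:  min b^T y  s.t.  A^T y >= c,  y >= 0.

So the dual LP is:
  minimize  9y1 + 8y2 + 18y3
  subject to:
    y1 + y3 >= 2
    y2 + 2y3 >= 2
    y1, y2, y3 >= 0

Solving the primal: x* = (9, 4.5).
  primal value c^T x* = 27.
Solving the dual: y* = (1, 0, 1).
  dual value b^T y* = 27.
Strong duality: c^T x* = b^T y*. Confirmed.

27


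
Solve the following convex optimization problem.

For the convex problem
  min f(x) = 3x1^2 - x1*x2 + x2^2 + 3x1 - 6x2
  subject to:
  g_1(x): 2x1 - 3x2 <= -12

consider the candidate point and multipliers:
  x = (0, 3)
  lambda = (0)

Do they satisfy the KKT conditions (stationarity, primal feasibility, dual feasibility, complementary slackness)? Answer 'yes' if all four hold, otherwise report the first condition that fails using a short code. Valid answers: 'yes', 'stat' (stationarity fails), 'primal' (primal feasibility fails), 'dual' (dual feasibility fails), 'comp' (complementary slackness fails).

Gradient of f: grad f(x) = Q x + c = (0, 0)
Constraint values g_i(x) = a_i^T x - b_i:
  g_1((0, 3)) = 3
Stationarity residual: grad f(x) + sum_i lambda_i a_i = (0, 0)
  -> stationarity OK
Primal feasibility (all g_i <= 0): FAILS
Dual feasibility (all lambda_i >= 0): OK
Complementary slackness (lambda_i * g_i(x) = 0 for all i): OK

Verdict: the first failing condition is primal_feasibility -> primal.

primal


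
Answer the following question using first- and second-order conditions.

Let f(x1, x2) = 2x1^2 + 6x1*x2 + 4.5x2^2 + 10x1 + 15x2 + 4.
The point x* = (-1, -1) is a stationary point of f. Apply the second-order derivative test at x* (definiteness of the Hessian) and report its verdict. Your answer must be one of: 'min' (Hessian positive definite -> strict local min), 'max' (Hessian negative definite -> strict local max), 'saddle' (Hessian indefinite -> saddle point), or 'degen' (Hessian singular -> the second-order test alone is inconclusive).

Compute the Hessian H = grad^2 f:
  H = [[4, 6], [6, 9]]
Verify stationarity: grad f(x*) = H x* + g = (0, 0).
Eigenvalues of H: 0, 13.
H has a zero eigenvalue (singular; positive semidefinite but not definite), so H is neither positive definite, negative definite, nor indefinite. The second-order test alone is inconclusive -> degen.
(Indeed, f is constant along the null direction of H through x*, so x* is not a strict local extremum.)

degen


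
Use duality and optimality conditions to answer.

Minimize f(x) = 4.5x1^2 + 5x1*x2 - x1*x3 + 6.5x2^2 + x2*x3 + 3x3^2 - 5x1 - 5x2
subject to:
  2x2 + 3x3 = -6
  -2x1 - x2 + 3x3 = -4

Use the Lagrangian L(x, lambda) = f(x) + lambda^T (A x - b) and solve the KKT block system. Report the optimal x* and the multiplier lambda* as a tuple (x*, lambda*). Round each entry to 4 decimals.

Form the Lagrangian:
  L(x, lambda) = (1/2) x^T Q x + c^T x + lambda^T (A x - b)
Stationarity (grad_x L = 0): Q x + c + A^T lambda = 0.
Primal feasibility: A x = b.

This gives the KKT block system:
  [ Q   A^T ] [ x     ]   [-c ]
  [ A    0  ] [ lambda ] = [ b ]

Solving the linear system:
  x*      = (0.1374, -0.7583, -1.4945)
  lambda* = (6.3175, -3.03)
  f(x*)   = 14.4447

x* = (0.1374, -0.7583, -1.4945), lambda* = (6.3175, -3.03)


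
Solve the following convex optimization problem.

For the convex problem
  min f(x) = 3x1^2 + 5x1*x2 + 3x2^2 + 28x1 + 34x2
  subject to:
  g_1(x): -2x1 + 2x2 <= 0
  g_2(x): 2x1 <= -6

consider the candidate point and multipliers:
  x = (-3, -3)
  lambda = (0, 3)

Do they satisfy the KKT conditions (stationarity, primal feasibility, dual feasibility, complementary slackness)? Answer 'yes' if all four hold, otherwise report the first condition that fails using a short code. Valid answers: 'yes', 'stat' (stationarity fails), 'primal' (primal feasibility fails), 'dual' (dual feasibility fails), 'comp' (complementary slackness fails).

Gradient of f: grad f(x) = Q x + c = (-5, 1)
Constraint values g_i(x) = a_i^T x - b_i:
  g_1((-3, -3)) = 0
  g_2((-3, -3)) = 0
Stationarity residual: grad f(x) + sum_i lambda_i a_i = (1, 1)
  -> stationarity FAILS
Primal feasibility (all g_i <= 0): OK
Dual feasibility (all lambda_i >= 0): OK
Complementary slackness (lambda_i * g_i(x) = 0 for all i): OK

Verdict: the first failing condition is stationarity -> stat.

stat


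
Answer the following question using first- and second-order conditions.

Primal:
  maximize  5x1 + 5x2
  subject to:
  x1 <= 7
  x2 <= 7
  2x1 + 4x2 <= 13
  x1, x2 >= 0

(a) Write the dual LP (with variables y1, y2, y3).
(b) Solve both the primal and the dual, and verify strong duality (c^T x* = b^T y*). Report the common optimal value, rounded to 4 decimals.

The standard primal-dual pair for 'max c^T x s.t. A x <= b, x >= 0' is:
  Dual:  min b^T y  s.t.  A^T y >= c,  y >= 0.

So the dual LP is:
  minimize  7y1 + 7y2 + 13y3
  subject to:
    y1 + 2y3 >= 5
    y2 + 4y3 >= 5
    y1, y2, y3 >= 0

Solving the primal: x* = (6.5, 0).
  primal value c^T x* = 32.5.
Solving the dual: y* = (0, 0, 2.5).
  dual value b^T y* = 32.5.
Strong duality: c^T x* = b^T y*. Confirmed.

32.5


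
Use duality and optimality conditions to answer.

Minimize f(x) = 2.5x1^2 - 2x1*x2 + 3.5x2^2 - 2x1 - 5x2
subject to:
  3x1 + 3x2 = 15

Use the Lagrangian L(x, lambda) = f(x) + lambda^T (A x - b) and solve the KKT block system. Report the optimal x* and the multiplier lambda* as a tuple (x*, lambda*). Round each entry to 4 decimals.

Form the Lagrangian:
  L(x, lambda) = (1/2) x^T Q x + c^T x + lambda^T (A x - b)
Stationarity (grad_x L = 0): Q x + c + A^T lambda = 0.
Primal feasibility: A x = b.

This gives the KKT block system:
  [ Q   A^T ] [ x     ]   [-c ]
  [ A    0  ] [ lambda ] = [ b ]

Solving the linear system:
  x*      = (2.625, 2.375)
  lambda* = (-2.125)
  f(x*)   = 7.375

x* = (2.625, 2.375), lambda* = (-2.125)


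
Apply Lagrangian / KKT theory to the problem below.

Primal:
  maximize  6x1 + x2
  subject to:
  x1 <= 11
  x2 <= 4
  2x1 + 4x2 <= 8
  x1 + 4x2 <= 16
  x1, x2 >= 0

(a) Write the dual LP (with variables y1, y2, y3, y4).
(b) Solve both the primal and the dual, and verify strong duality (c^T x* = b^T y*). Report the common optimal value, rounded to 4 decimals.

The standard primal-dual pair for 'max c^T x s.t. A x <= b, x >= 0' is:
  Dual:  min b^T y  s.t.  A^T y >= c,  y >= 0.

So the dual LP is:
  minimize  11y1 + 4y2 + 8y3 + 16y4
  subject to:
    y1 + 2y3 + y4 >= 6
    y2 + 4y3 + 4y4 >= 1
    y1, y2, y3, y4 >= 0

Solving the primal: x* = (4, 0).
  primal value c^T x* = 24.
Solving the dual: y* = (0, 0, 3, 0).
  dual value b^T y* = 24.
Strong duality: c^T x* = b^T y*. Confirmed.

24


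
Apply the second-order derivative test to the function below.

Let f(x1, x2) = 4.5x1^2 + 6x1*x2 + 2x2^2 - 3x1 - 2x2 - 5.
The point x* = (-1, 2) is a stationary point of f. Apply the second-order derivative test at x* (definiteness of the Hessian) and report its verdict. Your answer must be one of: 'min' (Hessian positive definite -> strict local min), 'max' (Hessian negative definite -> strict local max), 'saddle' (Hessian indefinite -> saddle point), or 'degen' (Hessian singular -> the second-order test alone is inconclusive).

Compute the Hessian H = grad^2 f:
  H = [[9, 6], [6, 4]]
Verify stationarity: grad f(x*) = H x* + g = (0, 0).
Eigenvalues of H: 0, 13.
H has a zero eigenvalue (singular; positive semidefinite but not definite), so H is neither positive definite, negative definite, nor indefinite. The second-order test alone is inconclusive -> degen.
(Indeed, f is constant along the null direction of H through x*, so x* is not a strict local extremum.)

degen


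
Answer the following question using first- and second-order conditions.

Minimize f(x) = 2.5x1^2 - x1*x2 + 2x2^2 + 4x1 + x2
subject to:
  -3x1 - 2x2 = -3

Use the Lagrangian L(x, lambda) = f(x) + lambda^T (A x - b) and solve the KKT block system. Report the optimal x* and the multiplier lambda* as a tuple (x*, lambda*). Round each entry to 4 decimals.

Form the Lagrangian:
  L(x, lambda) = (1/2) x^T Q x + c^T x + lambda^T (A x - b)
Stationarity (grad_x L = 0): Q x + c + A^T lambda = 0.
Primal feasibility: A x = b.

This gives the KKT block system:
  [ Q   A^T ] [ x     ]   [-c ]
  [ A    0  ] [ lambda ] = [ b ]

Solving the linear system:
  x*      = (0.4706, 0.7941)
  lambda* = (1.8529)
  f(x*)   = 4.1176

x* = (0.4706, 0.7941), lambda* = (1.8529)


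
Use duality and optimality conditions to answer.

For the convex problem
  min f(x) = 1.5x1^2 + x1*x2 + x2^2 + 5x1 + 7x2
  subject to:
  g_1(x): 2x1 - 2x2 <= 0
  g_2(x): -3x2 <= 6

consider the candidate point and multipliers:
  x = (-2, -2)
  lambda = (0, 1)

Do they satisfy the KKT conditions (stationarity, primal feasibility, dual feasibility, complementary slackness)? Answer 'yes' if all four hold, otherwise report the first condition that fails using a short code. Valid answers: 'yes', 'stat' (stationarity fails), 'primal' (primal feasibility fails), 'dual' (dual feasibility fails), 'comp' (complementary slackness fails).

Gradient of f: grad f(x) = Q x + c = (-3, 1)
Constraint values g_i(x) = a_i^T x - b_i:
  g_1((-2, -2)) = 0
  g_2((-2, -2)) = 0
Stationarity residual: grad f(x) + sum_i lambda_i a_i = (-3, -2)
  -> stationarity FAILS
Primal feasibility (all g_i <= 0): OK
Dual feasibility (all lambda_i >= 0): OK
Complementary slackness (lambda_i * g_i(x) = 0 for all i): OK

Verdict: the first failing condition is stationarity -> stat.

stat


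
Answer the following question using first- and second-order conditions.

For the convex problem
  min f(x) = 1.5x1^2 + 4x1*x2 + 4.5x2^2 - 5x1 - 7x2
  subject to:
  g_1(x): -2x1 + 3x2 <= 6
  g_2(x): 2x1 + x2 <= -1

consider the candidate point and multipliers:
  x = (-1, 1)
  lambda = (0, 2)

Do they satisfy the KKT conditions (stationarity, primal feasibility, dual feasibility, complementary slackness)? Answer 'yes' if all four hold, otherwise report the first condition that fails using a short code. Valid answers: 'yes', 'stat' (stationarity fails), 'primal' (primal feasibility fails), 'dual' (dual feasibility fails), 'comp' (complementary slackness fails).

Gradient of f: grad f(x) = Q x + c = (-4, -2)
Constraint values g_i(x) = a_i^T x - b_i:
  g_1((-1, 1)) = -1
  g_2((-1, 1)) = 0
Stationarity residual: grad f(x) + sum_i lambda_i a_i = (0, 0)
  -> stationarity OK
Primal feasibility (all g_i <= 0): OK
Dual feasibility (all lambda_i >= 0): OK
Complementary slackness (lambda_i * g_i(x) = 0 for all i): OK

Verdict: yes, KKT holds.

yes


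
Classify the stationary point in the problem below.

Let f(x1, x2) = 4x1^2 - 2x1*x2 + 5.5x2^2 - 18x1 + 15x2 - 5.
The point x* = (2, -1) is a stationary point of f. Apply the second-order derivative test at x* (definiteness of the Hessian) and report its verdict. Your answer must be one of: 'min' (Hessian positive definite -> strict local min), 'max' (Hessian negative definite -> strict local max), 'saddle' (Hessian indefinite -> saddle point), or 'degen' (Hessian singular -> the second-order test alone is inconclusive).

Compute the Hessian H = grad^2 f:
  H = [[8, -2], [-2, 11]]
Verify stationarity: grad f(x*) = H x* + g = (0, 0).
Eigenvalues of H: 7, 12.
Both eigenvalues > 0, so H is positive definite -> x* is a strict local min.

min


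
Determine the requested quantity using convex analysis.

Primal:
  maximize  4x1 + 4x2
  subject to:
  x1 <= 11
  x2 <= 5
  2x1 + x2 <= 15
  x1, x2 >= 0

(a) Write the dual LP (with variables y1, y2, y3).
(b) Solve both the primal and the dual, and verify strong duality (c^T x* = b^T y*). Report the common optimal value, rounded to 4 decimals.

The standard primal-dual pair for 'max c^T x s.t. A x <= b, x >= 0' is:
  Dual:  min b^T y  s.t.  A^T y >= c,  y >= 0.

So the dual LP is:
  minimize  11y1 + 5y2 + 15y3
  subject to:
    y1 + 2y3 >= 4
    y2 + y3 >= 4
    y1, y2, y3 >= 0

Solving the primal: x* = (5, 5).
  primal value c^T x* = 40.
Solving the dual: y* = (0, 2, 2).
  dual value b^T y* = 40.
Strong duality: c^T x* = b^T y*. Confirmed.

40


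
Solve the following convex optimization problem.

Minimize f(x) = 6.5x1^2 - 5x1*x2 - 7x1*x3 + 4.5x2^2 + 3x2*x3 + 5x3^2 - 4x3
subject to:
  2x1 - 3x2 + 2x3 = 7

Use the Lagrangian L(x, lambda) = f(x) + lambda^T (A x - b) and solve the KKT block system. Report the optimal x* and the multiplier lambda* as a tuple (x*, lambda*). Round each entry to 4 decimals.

Form the Lagrangian:
  L(x, lambda) = (1/2) x^T Q x + c^T x + lambda^T (A x - b)
Stationarity (grad_x L = 0): Q x + c + A^T lambda = 0.
Primal feasibility: A x = b.

This gives the KKT block system:
  [ Q   A^T ] [ x     ]   [-c ]
  [ A    0  ] [ lambda ] = [ b ]

Solving the linear system:
  x*      = (0.899, -0.6638, 1.6053)
  lambda* = (-1.8844)
  f(x*)   = 3.3847

x* = (0.899, -0.6638, 1.6053), lambda* = (-1.8844)


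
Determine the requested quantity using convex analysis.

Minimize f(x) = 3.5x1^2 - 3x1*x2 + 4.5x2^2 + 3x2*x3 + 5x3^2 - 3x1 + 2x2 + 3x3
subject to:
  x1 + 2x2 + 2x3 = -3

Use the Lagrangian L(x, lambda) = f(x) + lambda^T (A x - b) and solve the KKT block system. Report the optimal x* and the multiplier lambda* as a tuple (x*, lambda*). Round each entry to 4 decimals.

Form the Lagrangian:
  L(x, lambda) = (1/2) x^T Q x + c^T x + lambda^T (A x - b)
Stationarity (grad_x L = 0): Q x + c + A^T lambda = 0.
Primal feasibility: A x = b.

This gives the KKT block system:
  [ Q   A^T ] [ x     ]   [-c ]
  [ A    0  ] [ lambda ] = [ b ]

Solving the linear system:
  x*      = (-0.2779, -0.7201, -0.641)
  lambda* = (2.785)
  f(x*)   = 2.9128

x* = (-0.2779, -0.7201, -0.641), lambda* = (2.785)


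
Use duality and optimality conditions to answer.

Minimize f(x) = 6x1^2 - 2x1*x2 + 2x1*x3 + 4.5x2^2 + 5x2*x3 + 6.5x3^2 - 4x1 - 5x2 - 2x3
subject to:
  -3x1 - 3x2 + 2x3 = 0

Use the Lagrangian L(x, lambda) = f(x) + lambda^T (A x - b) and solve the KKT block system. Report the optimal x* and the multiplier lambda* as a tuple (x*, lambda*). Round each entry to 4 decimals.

Form the Lagrangian:
  L(x, lambda) = (1/2) x^T Q x + c^T x + lambda^T (A x - b)
Stationarity (grad_x L = 0): Q x + c + A^T lambda = 0.
Primal feasibility: A x = b.

This gives the KKT block system:
  [ Q   A^T ] [ x     ]   [-c ]
  [ A    0  ] [ lambda ] = [ b ]

Solving the linear system:
  x*      = (0.0648, 0.1043, 0.2537)
  lambda* = (-0.9743)
  f(x*)   = -0.644

x* = (0.0648, 0.1043, 0.2537), lambda* = (-0.9743)


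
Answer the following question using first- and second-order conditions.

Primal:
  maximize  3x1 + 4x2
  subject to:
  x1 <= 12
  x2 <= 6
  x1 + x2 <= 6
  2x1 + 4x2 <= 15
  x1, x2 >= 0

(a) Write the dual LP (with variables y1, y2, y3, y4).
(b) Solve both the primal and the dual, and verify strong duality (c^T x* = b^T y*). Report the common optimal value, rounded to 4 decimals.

The standard primal-dual pair for 'max c^T x s.t. A x <= b, x >= 0' is:
  Dual:  min b^T y  s.t.  A^T y >= c,  y >= 0.

So the dual LP is:
  minimize  12y1 + 6y2 + 6y3 + 15y4
  subject to:
    y1 + y3 + 2y4 >= 3
    y2 + y3 + 4y4 >= 4
    y1, y2, y3, y4 >= 0

Solving the primal: x* = (4.5, 1.5).
  primal value c^T x* = 19.5.
Solving the dual: y* = (0, 0, 2, 0.5).
  dual value b^T y* = 19.5.
Strong duality: c^T x* = b^T y*. Confirmed.

19.5


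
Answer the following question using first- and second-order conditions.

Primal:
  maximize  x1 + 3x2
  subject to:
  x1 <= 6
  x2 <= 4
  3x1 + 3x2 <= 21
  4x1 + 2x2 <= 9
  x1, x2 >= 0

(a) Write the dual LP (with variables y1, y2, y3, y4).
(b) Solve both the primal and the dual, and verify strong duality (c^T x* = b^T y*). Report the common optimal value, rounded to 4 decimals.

The standard primal-dual pair for 'max c^T x s.t. A x <= b, x >= 0' is:
  Dual:  min b^T y  s.t.  A^T y >= c,  y >= 0.

So the dual LP is:
  minimize  6y1 + 4y2 + 21y3 + 9y4
  subject to:
    y1 + 3y3 + 4y4 >= 1
    y2 + 3y3 + 2y4 >= 3
    y1, y2, y3, y4 >= 0

Solving the primal: x* = (0.25, 4).
  primal value c^T x* = 12.25.
Solving the dual: y* = (0, 2.5, 0, 0.25).
  dual value b^T y* = 12.25.
Strong duality: c^T x* = b^T y*. Confirmed.

12.25


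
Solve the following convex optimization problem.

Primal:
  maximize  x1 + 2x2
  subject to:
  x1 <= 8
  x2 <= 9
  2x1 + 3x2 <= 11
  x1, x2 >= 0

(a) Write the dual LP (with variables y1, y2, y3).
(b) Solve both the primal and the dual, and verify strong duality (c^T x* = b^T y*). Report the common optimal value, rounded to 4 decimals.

The standard primal-dual pair for 'max c^T x s.t. A x <= b, x >= 0' is:
  Dual:  min b^T y  s.t.  A^T y >= c,  y >= 0.

So the dual LP is:
  minimize  8y1 + 9y2 + 11y3
  subject to:
    y1 + 2y3 >= 1
    y2 + 3y3 >= 2
    y1, y2, y3 >= 0

Solving the primal: x* = (0, 3.6667).
  primal value c^T x* = 7.3333.
Solving the dual: y* = (0, 0, 0.6667).
  dual value b^T y* = 7.3333.
Strong duality: c^T x* = b^T y*. Confirmed.

7.3333


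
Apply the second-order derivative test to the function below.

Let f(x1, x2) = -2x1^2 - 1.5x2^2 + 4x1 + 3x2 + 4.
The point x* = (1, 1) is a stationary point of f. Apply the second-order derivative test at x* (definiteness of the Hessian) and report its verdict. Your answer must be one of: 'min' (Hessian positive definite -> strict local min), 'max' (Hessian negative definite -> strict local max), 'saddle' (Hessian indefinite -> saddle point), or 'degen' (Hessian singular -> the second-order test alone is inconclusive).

Compute the Hessian H = grad^2 f:
  H = [[-4, 0], [0, -3]]
Verify stationarity: grad f(x*) = H x* + g = (0, 0).
Eigenvalues of H: -4, -3.
Both eigenvalues < 0, so H is negative definite -> x* is a strict local max.

max


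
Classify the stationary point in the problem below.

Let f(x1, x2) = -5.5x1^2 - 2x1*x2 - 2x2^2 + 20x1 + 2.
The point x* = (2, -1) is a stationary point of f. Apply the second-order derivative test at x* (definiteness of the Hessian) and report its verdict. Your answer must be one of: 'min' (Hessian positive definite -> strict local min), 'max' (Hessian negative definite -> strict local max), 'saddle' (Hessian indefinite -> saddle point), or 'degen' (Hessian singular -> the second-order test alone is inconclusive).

Compute the Hessian H = grad^2 f:
  H = [[-11, -2], [-2, -4]]
Verify stationarity: grad f(x*) = H x* + g = (0, 0).
Eigenvalues of H: -11.5311, -3.4689.
Both eigenvalues < 0, so H is negative definite -> x* is a strict local max.

max


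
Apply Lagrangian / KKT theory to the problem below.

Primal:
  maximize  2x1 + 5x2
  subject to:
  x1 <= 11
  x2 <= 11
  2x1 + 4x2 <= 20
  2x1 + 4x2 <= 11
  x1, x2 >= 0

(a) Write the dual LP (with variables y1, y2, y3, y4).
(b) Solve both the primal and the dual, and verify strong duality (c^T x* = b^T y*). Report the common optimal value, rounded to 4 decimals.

The standard primal-dual pair for 'max c^T x s.t. A x <= b, x >= 0' is:
  Dual:  min b^T y  s.t.  A^T y >= c,  y >= 0.

So the dual LP is:
  minimize  11y1 + 11y2 + 20y3 + 11y4
  subject to:
    y1 + 2y3 + 2y4 >= 2
    y2 + 4y3 + 4y4 >= 5
    y1, y2, y3, y4 >= 0

Solving the primal: x* = (0, 2.75).
  primal value c^T x* = 13.75.
Solving the dual: y* = (0, 0, 0, 1.25).
  dual value b^T y* = 13.75.
Strong duality: c^T x* = b^T y*. Confirmed.

13.75


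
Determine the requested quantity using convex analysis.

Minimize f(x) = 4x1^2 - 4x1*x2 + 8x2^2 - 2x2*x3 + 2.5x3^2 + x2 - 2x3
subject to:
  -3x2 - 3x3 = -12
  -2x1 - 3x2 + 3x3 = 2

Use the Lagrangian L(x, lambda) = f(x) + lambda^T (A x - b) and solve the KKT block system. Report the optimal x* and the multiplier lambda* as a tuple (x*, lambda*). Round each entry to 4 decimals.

Form the Lagrangian:
  L(x, lambda) = (1/2) x^T Q x + c^T x + lambda^T (A x - b)
Stationarity (grad_x L = 0): Q x + c + A^T lambda = 0.
Primal feasibility: A x = b.

This gives the KKT block system:
  [ Q   A^T ] [ x     ]   [-c ]
  [ A    0  ] [ lambda ] = [ b ]

Solving the linear system:
  x*      = (0.9091, 1.3636, 2.6364)
  lambda* = (3.7273, 0.9091)
  f(x*)   = 19.5

x* = (0.9091, 1.3636, 2.6364), lambda* = (3.7273, 0.9091)


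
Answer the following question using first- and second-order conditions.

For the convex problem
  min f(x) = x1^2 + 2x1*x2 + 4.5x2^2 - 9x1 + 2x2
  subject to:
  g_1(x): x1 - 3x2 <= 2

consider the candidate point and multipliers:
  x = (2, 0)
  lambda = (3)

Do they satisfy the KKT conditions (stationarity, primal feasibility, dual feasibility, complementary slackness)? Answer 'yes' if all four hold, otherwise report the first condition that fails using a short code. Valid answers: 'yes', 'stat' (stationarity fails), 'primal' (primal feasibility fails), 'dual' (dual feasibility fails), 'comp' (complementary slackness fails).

Gradient of f: grad f(x) = Q x + c = (-5, 6)
Constraint values g_i(x) = a_i^T x - b_i:
  g_1((2, 0)) = 0
Stationarity residual: grad f(x) + sum_i lambda_i a_i = (-2, -3)
  -> stationarity FAILS
Primal feasibility (all g_i <= 0): OK
Dual feasibility (all lambda_i >= 0): OK
Complementary slackness (lambda_i * g_i(x) = 0 for all i): OK

Verdict: the first failing condition is stationarity -> stat.

stat


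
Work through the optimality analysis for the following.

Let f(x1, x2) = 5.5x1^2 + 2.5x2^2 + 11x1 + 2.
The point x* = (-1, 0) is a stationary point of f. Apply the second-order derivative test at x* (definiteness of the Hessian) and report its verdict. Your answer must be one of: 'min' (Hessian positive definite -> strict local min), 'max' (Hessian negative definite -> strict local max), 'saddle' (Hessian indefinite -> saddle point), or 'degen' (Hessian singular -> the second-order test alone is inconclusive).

Compute the Hessian H = grad^2 f:
  H = [[11, 0], [0, 5]]
Verify stationarity: grad f(x*) = H x* + g = (0, 0).
Eigenvalues of H: 5, 11.
Both eigenvalues > 0, so H is positive definite -> x* is a strict local min.

min


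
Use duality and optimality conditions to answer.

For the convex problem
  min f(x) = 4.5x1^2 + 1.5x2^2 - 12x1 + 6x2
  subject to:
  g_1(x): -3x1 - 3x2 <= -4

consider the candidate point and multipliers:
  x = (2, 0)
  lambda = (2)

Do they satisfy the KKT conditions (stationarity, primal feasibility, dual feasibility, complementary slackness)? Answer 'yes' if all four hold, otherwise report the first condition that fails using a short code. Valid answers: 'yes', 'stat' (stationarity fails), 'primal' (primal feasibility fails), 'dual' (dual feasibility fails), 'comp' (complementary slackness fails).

Gradient of f: grad f(x) = Q x + c = (6, 6)
Constraint values g_i(x) = a_i^T x - b_i:
  g_1((2, 0)) = -2
Stationarity residual: grad f(x) + sum_i lambda_i a_i = (0, 0)
  -> stationarity OK
Primal feasibility (all g_i <= 0): OK
Dual feasibility (all lambda_i >= 0): OK
Complementary slackness (lambda_i * g_i(x) = 0 for all i): FAILS

Verdict: the first failing condition is complementary_slackness -> comp.

comp


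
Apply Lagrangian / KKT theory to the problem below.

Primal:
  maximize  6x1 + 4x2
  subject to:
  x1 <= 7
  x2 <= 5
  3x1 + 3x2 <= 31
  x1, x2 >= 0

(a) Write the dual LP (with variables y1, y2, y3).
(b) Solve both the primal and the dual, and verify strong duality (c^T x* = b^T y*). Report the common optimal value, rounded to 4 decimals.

The standard primal-dual pair for 'max c^T x s.t. A x <= b, x >= 0' is:
  Dual:  min b^T y  s.t.  A^T y >= c,  y >= 0.

So the dual LP is:
  minimize  7y1 + 5y2 + 31y3
  subject to:
    y1 + 3y3 >= 6
    y2 + 3y3 >= 4
    y1, y2, y3 >= 0

Solving the primal: x* = (7, 3.3333).
  primal value c^T x* = 55.3333.
Solving the dual: y* = (2, 0, 1.3333).
  dual value b^T y* = 55.3333.
Strong duality: c^T x* = b^T y*. Confirmed.

55.3333


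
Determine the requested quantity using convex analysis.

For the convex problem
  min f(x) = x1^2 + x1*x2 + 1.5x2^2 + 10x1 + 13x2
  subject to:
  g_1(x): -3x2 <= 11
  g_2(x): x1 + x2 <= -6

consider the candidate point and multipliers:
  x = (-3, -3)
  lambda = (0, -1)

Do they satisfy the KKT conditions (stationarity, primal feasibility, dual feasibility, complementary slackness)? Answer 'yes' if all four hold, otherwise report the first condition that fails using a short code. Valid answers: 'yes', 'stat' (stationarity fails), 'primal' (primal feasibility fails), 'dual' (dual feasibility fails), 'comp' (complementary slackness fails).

Gradient of f: grad f(x) = Q x + c = (1, 1)
Constraint values g_i(x) = a_i^T x - b_i:
  g_1((-3, -3)) = -2
  g_2((-3, -3)) = 0
Stationarity residual: grad f(x) + sum_i lambda_i a_i = (0, 0)
  -> stationarity OK
Primal feasibility (all g_i <= 0): OK
Dual feasibility (all lambda_i >= 0): FAILS
Complementary slackness (lambda_i * g_i(x) = 0 for all i): OK

Verdict: the first failing condition is dual_feasibility -> dual.

dual


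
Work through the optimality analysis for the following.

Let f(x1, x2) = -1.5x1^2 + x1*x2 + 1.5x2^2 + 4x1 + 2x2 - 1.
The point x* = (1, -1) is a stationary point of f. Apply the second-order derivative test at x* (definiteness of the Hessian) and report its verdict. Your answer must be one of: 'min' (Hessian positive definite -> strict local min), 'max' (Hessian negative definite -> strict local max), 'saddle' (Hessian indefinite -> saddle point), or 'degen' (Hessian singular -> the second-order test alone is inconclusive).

Compute the Hessian H = grad^2 f:
  H = [[-3, 1], [1, 3]]
Verify stationarity: grad f(x*) = H x* + g = (0, 0).
Eigenvalues of H: -3.1623, 3.1623.
Eigenvalues have mixed signs, so H is indefinite -> x* is a saddle point.

saddle


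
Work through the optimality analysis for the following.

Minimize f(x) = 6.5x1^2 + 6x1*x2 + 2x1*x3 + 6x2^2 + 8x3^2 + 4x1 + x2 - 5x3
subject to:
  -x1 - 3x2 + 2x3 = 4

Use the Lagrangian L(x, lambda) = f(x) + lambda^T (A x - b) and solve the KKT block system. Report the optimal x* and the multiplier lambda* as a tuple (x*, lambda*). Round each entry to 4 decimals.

Form the Lagrangian:
  L(x, lambda) = (1/2) x^T Q x + c^T x + lambda^T (A x - b)
Stationarity (grad_x L = 0): Q x + c + A^T lambda = 0.
Primal feasibility: A x = b.

This gives the KKT block system:
  [ Q   A^T ] [ x     ]   [-c ]
  [ A    0  ] [ lambda ] = [ b ]

Solving the linear system:
  x*      = (-0.3408, -0.7155, 0.7564)
  lambda* = (-3.2102)
  f(x*)   = 3.4902

x* = (-0.3408, -0.7155, 0.7564), lambda* = (-3.2102)


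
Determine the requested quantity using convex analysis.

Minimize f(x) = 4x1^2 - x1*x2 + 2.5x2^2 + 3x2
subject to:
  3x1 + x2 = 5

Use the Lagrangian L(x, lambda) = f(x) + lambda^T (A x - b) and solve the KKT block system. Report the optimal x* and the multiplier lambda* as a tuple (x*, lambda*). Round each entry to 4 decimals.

Form the Lagrangian:
  L(x, lambda) = (1/2) x^T Q x + c^T x + lambda^T (A x - b)
Stationarity (grad_x L = 0): Q x + c + A^T lambda = 0.
Primal feasibility: A x = b.

This gives the KKT block system:
  [ Q   A^T ] [ x     ]   [-c ]
  [ A    0  ] [ lambda ] = [ b ]

Solving the linear system:
  x*      = (1.5085, 0.4746)
  lambda* = (-3.8644)
  f(x*)   = 10.3729

x* = (1.5085, 0.4746), lambda* = (-3.8644)


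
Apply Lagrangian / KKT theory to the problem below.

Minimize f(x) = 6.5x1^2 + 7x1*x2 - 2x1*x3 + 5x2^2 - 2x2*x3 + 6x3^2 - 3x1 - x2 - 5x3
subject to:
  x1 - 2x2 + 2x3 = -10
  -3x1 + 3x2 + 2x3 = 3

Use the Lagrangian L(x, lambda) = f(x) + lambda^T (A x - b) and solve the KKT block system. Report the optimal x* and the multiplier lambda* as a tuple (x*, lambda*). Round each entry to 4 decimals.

Form the Lagrangian:
  L(x, lambda) = (1/2) x^T Q x + c^T x + lambda^T (A x - b)
Stationarity (grad_x L = 0): Q x + c + A^T lambda = 0.
Primal feasibility: A x = b.

This gives the KKT block system:
  [ Q   A^T ] [ x     ]   [-c ]
  [ A    0  ] [ lambda ] = [ b ]

Solving the linear system:
  x*      = (-1.0888, 1.729, -2.7266)
  lambda* = (14.5244, 4.9756)
  f(x*)   = 72.7437

x* = (-1.0888, 1.729, -2.7266), lambda* = (14.5244, 4.9756)


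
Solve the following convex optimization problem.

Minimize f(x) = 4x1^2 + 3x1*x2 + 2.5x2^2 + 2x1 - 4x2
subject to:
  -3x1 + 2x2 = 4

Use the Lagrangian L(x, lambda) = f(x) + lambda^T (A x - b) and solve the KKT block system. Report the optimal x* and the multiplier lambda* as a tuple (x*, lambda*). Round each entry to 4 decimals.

Form the Lagrangian:
  L(x, lambda) = (1/2) x^T Q x + c^T x + lambda^T (A x - b)
Stationarity (grad_x L = 0): Q x + c + A^T lambda = 0.
Primal feasibility: A x = b.

This gives the KKT block system:
  [ Q   A^T ] [ x     ]   [-c ]
  [ A    0  ] [ lambda ] = [ b ]

Solving the linear system:
  x*      = (-0.6018, 1.0973)
  lambda* = (0.1593)
  f(x*)   = -3.115

x* = (-0.6018, 1.0973), lambda* = (0.1593)


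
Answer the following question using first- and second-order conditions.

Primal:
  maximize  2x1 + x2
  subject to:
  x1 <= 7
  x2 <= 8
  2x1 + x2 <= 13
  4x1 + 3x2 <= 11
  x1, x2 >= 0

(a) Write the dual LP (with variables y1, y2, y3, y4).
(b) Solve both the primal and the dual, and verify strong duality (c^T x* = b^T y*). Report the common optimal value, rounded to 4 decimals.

The standard primal-dual pair for 'max c^T x s.t. A x <= b, x >= 0' is:
  Dual:  min b^T y  s.t.  A^T y >= c,  y >= 0.

So the dual LP is:
  minimize  7y1 + 8y2 + 13y3 + 11y4
  subject to:
    y1 + 2y3 + 4y4 >= 2
    y2 + y3 + 3y4 >= 1
    y1, y2, y3, y4 >= 0

Solving the primal: x* = (2.75, 0).
  primal value c^T x* = 5.5.
Solving the dual: y* = (0, 0, 0, 0.5).
  dual value b^T y* = 5.5.
Strong duality: c^T x* = b^T y*. Confirmed.

5.5


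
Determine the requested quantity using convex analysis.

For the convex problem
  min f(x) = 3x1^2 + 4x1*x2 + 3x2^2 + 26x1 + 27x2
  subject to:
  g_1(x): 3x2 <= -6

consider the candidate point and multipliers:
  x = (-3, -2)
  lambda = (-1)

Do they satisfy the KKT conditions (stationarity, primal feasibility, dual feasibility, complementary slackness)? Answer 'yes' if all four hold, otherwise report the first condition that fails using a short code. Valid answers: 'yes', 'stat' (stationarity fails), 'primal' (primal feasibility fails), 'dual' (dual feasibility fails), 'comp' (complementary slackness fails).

Gradient of f: grad f(x) = Q x + c = (0, 3)
Constraint values g_i(x) = a_i^T x - b_i:
  g_1((-3, -2)) = 0
Stationarity residual: grad f(x) + sum_i lambda_i a_i = (0, 0)
  -> stationarity OK
Primal feasibility (all g_i <= 0): OK
Dual feasibility (all lambda_i >= 0): FAILS
Complementary slackness (lambda_i * g_i(x) = 0 for all i): OK

Verdict: the first failing condition is dual_feasibility -> dual.

dual


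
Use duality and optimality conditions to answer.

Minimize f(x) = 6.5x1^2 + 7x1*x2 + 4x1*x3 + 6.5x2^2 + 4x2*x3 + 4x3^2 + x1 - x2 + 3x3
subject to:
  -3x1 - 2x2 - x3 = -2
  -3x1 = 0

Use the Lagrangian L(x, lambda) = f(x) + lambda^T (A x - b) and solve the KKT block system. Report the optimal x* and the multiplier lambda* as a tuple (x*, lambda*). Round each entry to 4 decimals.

Form the Lagrangian:
  L(x, lambda) = (1/2) x^T Q x + c^T x + lambda^T (A x - b)
Stationarity (grad_x L = 0): Q x + c + A^T lambda = 0.
Primal feasibility: A x = b.

This gives the KKT block system:
  [ Q   A^T ] [ x     ]   [-c ]
  [ A    0  ] [ lambda ] = [ b ]

Solving the linear system:
  x*      = (0, 1.069, -0.1379)
  lambda* = (6.1724, -3.5287)
  f(x*)   = 5.431

x* = (0, 1.069, -0.1379), lambda* = (6.1724, -3.5287)


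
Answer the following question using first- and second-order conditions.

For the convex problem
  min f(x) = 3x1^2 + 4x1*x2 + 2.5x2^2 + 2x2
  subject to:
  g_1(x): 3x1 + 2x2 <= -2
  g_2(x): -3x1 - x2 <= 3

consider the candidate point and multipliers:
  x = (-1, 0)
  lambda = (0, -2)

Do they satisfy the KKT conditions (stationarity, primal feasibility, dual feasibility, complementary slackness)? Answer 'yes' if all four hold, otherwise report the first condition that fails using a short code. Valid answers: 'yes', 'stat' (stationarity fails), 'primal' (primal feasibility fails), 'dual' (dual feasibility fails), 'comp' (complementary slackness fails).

Gradient of f: grad f(x) = Q x + c = (-6, -2)
Constraint values g_i(x) = a_i^T x - b_i:
  g_1((-1, 0)) = -1
  g_2((-1, 0)) = 0
Stationarity residual: grad f(x) + sum_i lambda_i a_i = (0, 0)
  -> stationarity OK
Primal feasibility (all g_i <= 0): OK
Dual feasibility (all lambda_i >= 0): FAILS
Complementary slackness (lambda_i * g_i(x) = 0 for all i): OK

Verdict: the first failing condition is dual_feasibility -> dual.

dual


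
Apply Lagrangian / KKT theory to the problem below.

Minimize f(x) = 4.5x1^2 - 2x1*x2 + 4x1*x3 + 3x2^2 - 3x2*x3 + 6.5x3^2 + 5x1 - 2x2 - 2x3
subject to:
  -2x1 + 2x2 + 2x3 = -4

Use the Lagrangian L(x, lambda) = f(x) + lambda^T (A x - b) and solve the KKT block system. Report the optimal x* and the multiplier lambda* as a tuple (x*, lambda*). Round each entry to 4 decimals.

Form the Lagrangian:
  L(x, lambda) = (1/2) x^T Q x + c^T x + lambda^T (A x - b)
Stationarity (grad_x L = 0): Q x + c + A^T lambda = 0.
Primal feasibility: A x = b.

This gives the KKT block system:
  [ Q   A^T ] [ x     ]   [-c ]
  [ A    0  ] [ lambda ] = [ b ]

Solving the linear system:
  x*      = (0.2669, -1.0451, -0.688)
  lambda* = (3.3703)
  f(x*)   = 9.141

x* = (0.2669, -1.0451, -0.688), lambda* = (3.3703)


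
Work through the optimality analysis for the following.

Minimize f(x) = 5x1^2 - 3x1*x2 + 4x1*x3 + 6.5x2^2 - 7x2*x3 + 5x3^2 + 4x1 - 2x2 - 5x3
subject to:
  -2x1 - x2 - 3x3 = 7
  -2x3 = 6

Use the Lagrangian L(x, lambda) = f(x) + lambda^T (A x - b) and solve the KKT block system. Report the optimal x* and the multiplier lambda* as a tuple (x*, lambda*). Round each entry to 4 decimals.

Form the Lagrangian:
  L(x, lambda) = (1/2) x^T Q x + c^T x + lambda^T (A x - b)
Stationarity (grad_x L = 0): Q x + c + A^T lambda = 0.
Primal feasibility: A x = b.

This gives the KKT block system:
  [ Q   A^T ] [ x     ]   [-c ]
  [ A    0  ] [ lambda ] = [ b ]

Solving the linear system:
  x*      = (1.4054, -0.8108, -3)
  lambda* = (4.2432, -18.2162)
  f(x*)   = 50.9189

x* = (1.4054, -0.8108, -3), lambda* = (4.2432, -18.2162)


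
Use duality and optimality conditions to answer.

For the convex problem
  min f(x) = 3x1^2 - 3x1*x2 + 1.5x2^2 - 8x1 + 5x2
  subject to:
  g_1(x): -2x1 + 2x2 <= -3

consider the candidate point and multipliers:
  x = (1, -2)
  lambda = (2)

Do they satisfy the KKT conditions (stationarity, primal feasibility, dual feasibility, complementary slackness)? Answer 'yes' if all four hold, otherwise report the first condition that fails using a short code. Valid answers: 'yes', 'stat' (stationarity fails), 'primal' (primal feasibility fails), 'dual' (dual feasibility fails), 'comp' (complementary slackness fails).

Gradient of f: grad f(x) = Q x + c = (4, -4)
Constraint values g_i(x) = a_i^T x - b_i:
  g_1((1, -2)) = -3
Stationarity residual: grad f(x) + sum_i lambda_i a_i = (0, 0)
  -> stationarity OK
Primal feasibility (all g_i <= 0): OK
Dual feasibility (all lambda_i >= 0): OK
Complementary slackness (lambda_i * g_i(x) = 0 for all i): FAILS

Verdict: the first failing condition is complementary_slackness -> comp.

comp


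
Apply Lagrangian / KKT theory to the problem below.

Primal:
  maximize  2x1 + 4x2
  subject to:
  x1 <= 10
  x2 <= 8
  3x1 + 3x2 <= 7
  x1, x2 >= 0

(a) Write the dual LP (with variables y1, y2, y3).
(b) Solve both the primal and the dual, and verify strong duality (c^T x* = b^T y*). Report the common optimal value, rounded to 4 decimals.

The standard primal-dual pair for 'max c^T x s.t. A x <= b, x >= 0' is:
  Dual:  min b^T y  s.t.  A^T y >= c,  y >= 0.

So the dual LP is:
  minimize  10y1 + 8y2 + 7y3
  subject to:
    y1 + 3y3 >= 2
    y2 + 3y3 >= 4
    y1, y2, y3 >= 0

Solving the primal: x* = (0, 2.3333).
  primal value c^T x* = 9.3333.
Solving the dual: y* = (0, 0, 1.3333).
  dual value b^T y* = 9.3333.
Strong duality: c^T x* = b^T y*. Confirmed.

9.3333


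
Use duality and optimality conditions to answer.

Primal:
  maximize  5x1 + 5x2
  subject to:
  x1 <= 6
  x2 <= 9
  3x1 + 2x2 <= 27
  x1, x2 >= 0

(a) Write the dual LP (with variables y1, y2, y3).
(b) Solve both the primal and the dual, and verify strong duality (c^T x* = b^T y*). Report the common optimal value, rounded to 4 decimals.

The standard primal-dual pair for 'max c^T x s.t. A x <= b, x >= 0' is:
  Dual:  min b^T y  s.t.  A^T y >= c,  y >= 0.

So the dual LP is:
  minimize  6y1 + 9y2 + 27y3
  subject to:
    y1 + 3y3 >= 5
    y2 + 2y3 >= 5
    y1, y2, y3 >= 0

Solving the primal: x* = (3, 9).
  primal value c^T x* = 60.
Solving the dual: y* = (0, 1.6667, 1.6667).
  dual value b^T y* = 60.
Strong duality: c^T x* = b^T y*. Confirmed.

60


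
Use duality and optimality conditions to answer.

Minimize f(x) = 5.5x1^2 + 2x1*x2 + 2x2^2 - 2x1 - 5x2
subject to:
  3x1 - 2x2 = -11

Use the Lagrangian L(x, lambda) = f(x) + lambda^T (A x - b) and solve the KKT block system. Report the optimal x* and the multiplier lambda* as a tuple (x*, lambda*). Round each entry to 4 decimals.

Form the Lagrangian:
  L(x, lambda) = (1/2) x^T Q x + c^T x + lambda^T (A x - b)
Stationarity (grad_x L = 0): Q x + c + A^T lambda = 0.
Primal feasibility: A x = b.

This gives the KKT block system:
  [ Q   A^T ] [ x     ]   [-c ]
  [ A    0  ] [ lambda ] = [ b ]

Solving the linear system:
  x*      = (-1.3269, 3.5096)
  lambda* = (3.1923)
  f(x*)   = 10.1106

x* = (-1.3269, 3.5096), lambda* = (3.1923)


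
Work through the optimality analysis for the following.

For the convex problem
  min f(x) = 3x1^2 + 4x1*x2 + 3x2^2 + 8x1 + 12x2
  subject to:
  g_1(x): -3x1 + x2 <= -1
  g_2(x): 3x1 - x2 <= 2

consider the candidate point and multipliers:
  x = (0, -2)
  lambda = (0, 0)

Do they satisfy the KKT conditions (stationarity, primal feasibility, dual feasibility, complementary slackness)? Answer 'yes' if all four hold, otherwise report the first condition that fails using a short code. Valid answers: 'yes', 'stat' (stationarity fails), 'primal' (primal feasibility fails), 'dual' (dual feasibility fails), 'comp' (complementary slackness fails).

Gradient of f: grad f(x) = Q x + c = (0, 0)
Constraint values g_i(x) = a_i^T x - b_i:
  g_1((0, -2)) = -1
  g_2((0, -2)) = 0
Stationarity residual: grad f(x) + sum_i lambda_i a_i = (0, 0)
  -> stationarity OK
Primal feasibility (all g_i <= 0): OK
Dual feasibility (all lambda_i >= 0): OK
Complementary slackness (lambda_i * g_i(x) = 0 for all i): OK

Verdict: yes, KKT holds.

yes


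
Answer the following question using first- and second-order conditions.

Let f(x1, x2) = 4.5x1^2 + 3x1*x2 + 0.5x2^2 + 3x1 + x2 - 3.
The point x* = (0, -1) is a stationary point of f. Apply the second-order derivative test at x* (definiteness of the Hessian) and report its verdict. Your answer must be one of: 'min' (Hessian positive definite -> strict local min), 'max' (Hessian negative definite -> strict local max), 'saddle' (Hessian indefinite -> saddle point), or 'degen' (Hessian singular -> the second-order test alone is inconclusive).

Compute the Hessian H = grad^2 f:
  H = [[9, 3], [3, 1]]
Verify stationarity: grad f(x*) = H x* + g = (0, 0).
Eigenvalues of H: 0, 10.
H has a zero eigenvalue (singular; positive semidefinite but not definite), so H is neither positive definite, negative definite, nor indefinite. The second-order test alone is inconclusive -> degen.
(Indeed, f is constant along the null direction of H through x*, so x* is not a strict local extremum.)

degen
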